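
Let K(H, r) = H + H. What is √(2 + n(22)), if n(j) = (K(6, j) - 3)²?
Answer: √83 ≈ 9.1104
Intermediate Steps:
K(H, r) = 2*H
n(j) = 81 (n(j) = (2*6 - 3)² = (12 - 3)² = 9² = 81)
√(2 + n(22)) = √(2 + 81) = √83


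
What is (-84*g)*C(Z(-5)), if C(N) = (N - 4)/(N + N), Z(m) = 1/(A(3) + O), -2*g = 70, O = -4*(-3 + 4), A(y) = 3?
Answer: 7350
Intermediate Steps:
O = -4 (O = -4*1 = -4)
g = -35 (g = -½*70 = -35)
Z(m) = -1 (Z(m) = 1/(3 - 4) = 1/(-1) = -1)
C(N) = (-4 + N)/(2*N) (C(N) = (-4 + N)/((2*N)) = (-4 + N)*(1/(2*N)) = (-4 + N)/(2*N))
(-84*g)*C(Z(-5)) = (-84*(-35))*((½)*(-4 - 1)/(-1)) = 2940*((½)*(-1)*(-5)) = 2940*(5/2) = 7350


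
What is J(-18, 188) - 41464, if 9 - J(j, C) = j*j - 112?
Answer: -41667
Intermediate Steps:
J(j, C) = 121 - j² (J(j, C) = 9 - (j*j - 112) = 9 - (j² - 112) = 9 - (-112 + j²) = 9 + (112 - j²) = 121 - j²)
J(-18, 188) - 41464 = (121 - 1*(-18)²) - 41464 = (121 - 1*324) - 41464 = (121 - 324) - 41464 = -203 - 41464 = -41667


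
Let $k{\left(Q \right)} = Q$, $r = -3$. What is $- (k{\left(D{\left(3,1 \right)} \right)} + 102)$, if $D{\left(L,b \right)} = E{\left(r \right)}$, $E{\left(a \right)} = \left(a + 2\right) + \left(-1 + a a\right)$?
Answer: $-109$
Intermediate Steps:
$E{\left(a \right)} = 1 + a + a^{2}$ ($E{\left(a \right)} = \left(2 + a\right) + \left(-1 + a^{2}\right) = 1 + a + a^{2}$)
$D{\left(L,b \right)} = 7$ ($D{\left(L,b \right)} = 1 - 3 + \left(-3\right)^{2} = 1 - 3 + 9 = 7$)
$- (k{\left(D{\left(3,1 \right)} \right)} + 102) = - (7 + 102) = \left(-1\right) 109 = -109$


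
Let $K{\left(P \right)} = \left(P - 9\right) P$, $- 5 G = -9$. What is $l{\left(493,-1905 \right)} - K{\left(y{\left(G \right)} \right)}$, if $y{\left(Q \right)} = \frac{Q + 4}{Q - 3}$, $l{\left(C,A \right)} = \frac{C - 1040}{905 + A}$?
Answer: $- \frac{596827}{9000} \approx -66.314$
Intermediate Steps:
$G = \frac{9}{5}$ ($G = \left(- \frac{1}{5}\right) \left(-9\right) = \frac{9}{5} \approx 1.8$)
$l{\left(C,A \right)} = \frac{-1040 + C}{905 + A}$
$y{\left(Q \right)} = \frac{4 + Q}{-3 + Q}$
$K{\left(P \right)} = P \left(-9 + P\right)$ ($K{\left(P \right)} = \left(-9 + P\right) P = P \left(-9 + P\right)$)
$l{\left(493,-1905 \right)} - K{\left(y{\left(G \right)} \right)} = \frac{-1040 + 493}{905 - 1905} - \frac{4 + \frac{9}{5}}{-3 + \frac{9}{5}} \left(-9 + \frac{4 + \frac{9}{5}}{-3 + \frac{9}{5}}\right) = \frac{1}{-1000} \left(-547\right) - \frac{1}{- \frac{6}{5}} \cdot \frac{29}{5} \left(-9 + \frac{1}{- \frac{6}{5}} \cdot \frac{29}{5}\right) = \left(- \frac{1}{1000}\right) \left(-547\right) - \left(- \frac{5}{6}\right) \frac{29}{5} \left(-9 - \frac{29}{6}\right) = \frac{547}{1000} - - \frac{29 \left(-9 - \frac{29}{6}\right)}{6} = \frac{547}{1000} - \left(- \frac{29}{6}\right) \left(- \frac{83}{6}\right) = \frac{547}{1000} - \frac{2407}{36} = - \frac{596827}{9000}$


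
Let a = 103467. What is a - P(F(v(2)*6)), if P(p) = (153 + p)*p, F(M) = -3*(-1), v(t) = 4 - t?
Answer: 102999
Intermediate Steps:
F(M) = 3
P(p) = p*(153 + p)
a - P(F(v(2)*6)) = 103467 - 3*(153 + 3) = 103467 - 3*156 = 103467 - 1*468 = 103467 - 468 = 102999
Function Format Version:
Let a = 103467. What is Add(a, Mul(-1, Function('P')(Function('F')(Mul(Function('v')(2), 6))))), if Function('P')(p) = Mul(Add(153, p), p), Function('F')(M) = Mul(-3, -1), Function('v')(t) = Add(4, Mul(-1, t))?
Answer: 102999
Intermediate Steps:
Function('F')(M) = 3
Function('P')(p) = Mul(p, Add(153, p))
Add(a, Mul(-1, Function('P')(Function('F')(Mul(Function('v')(2), 6))))) = Add(103467, Mul(-1, Mul(3, Add(153, 3)))) = Add(103467, Mul(-1, Mul(3, 156))) = Add(103467, Mul(-1, 468)) = Add(103467, -468) = 102999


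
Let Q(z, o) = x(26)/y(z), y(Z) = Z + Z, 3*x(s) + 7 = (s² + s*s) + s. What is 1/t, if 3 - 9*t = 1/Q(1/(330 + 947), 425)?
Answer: 5252301/1750765 ≈ 3.0000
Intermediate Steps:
x(s) = -7/3 + s/3 + 2*s²/3 (x(s) = -7/3 + ((s² + s*s) + s)/3 = -7/3 + ((s² + s²) + s)/3 = -7/3 + (2*s² + s)/3 = -7/3 + (s + 2*s²)/3 = -7/3 + (s/3 + 2*s²/3) = -7/3 + s/3 + 2*s²/3)
y(Z) = 2*Z
Q(z, o) = 457/(2*z) (Q(z, o) = (-7/3 + (⅓)*26 + (⅔)*26²)/((2*z)) = (-7/3 + 26/3 + (⅔)*676)*(1/(2*z)) = (-7/3 + 26/3 + 1352/3)*(1/(2*z)) = 457*(1/(2*z)) = 457/(2*z))
t = 1750765/5252301 (t = ⅓ - 2/(457*(330 + 947))/9 = ⅓ - 1/(9*(457/(2*(1/1277)))) = ⅓ - 1/(9*((457/2)*1277)) = ⅓ - 1/(9*583589/2) = ⅓ - ⅑*2/583589 = ⅓ - 2/5252301 = 1750765/5252301 ≈ 0.33333)
1/t = 1/(1750765/5252301) = 5252301/1750765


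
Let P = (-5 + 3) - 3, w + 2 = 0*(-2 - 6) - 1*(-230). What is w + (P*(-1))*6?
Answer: 258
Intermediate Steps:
w = 228 (w = -2 + (0*(-2 - 6) - 1*(-230)) = -2 + (0*(-8) + 230) = -2 + (0 + 230) = -2 + 230 = 228)
P = -5 (P = -2 - 3 = -5)
w + (P*(-1))*6 = 228 - 5*(-1)*6 = 228 + 5*6 = 228 + 30 = 258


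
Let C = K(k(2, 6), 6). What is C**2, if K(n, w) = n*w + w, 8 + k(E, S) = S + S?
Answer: 900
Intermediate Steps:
k(E, S) = -8 + 2*S (k(E, S) = -8 + (S + S) = -8 + 2*S)
K(n, w) = w + n*w
C = 30 (C = 6*(1 + (-8 + 2*6)) = 6*(1 + (-8 + 12)) = 6*(1 + 4) = 6*5 = 30)
C**2 = 30**2 = 900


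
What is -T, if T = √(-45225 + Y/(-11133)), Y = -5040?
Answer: -I*√69201200305/1237 ≈ -212.66*I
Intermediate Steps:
T = I*√69201200305/1237 (T = √(-45225 - 5040/(-11133)) = √(-45225 - 5040*(-1/11133)) = √(-45225 + 560/1237) = √(-55942765/1237) = I*√69201200305/1237 ≈ 212.66*I)
-T = -I*√69201200305/1237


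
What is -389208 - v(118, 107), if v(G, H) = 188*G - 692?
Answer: -410700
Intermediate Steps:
v(G, H) = -692 + 188*G
-389208 - v(118, 107) = -389208 - (-692 + 188*118) = -389208 - (-692 + 22184) = -389208 - 1*21492 = -389208 - 21492 = -410700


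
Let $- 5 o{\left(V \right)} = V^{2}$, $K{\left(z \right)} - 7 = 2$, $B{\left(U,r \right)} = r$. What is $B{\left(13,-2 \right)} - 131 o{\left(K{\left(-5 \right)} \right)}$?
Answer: $\frac{10601}{5} \approx 2120.2$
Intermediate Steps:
$K{\left(z \right)} = 9$ ($K{\left(z \right)} = 7 + 2 = 9$)
$o{\left(V \right)} = - \frac{V^{2}}{5}$
$B{\left(13,-2 \right)} - 131 o{\left(K{\left(-5 \right)} \right)} = -2 - 131 \left(- \frac{9^{2}}{5}\right) = -2 - 131 \left(\left(- \frac{1}{5}\right) 81\right) = -2 - - \frac{10611}{5} = -2 + \frac{10611}{5} = \frac{10601}{5}$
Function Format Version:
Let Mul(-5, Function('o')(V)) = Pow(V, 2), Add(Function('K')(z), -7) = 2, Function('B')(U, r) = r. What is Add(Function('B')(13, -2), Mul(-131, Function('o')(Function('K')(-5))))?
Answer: Rational(10601, 5) ≈ 2120.2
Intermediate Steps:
Function('K')(z) = 9 (Function('K')(z) = Add(7, 2) = 9)
Function('o')(V) = Mul(Rational(-1, 5), Pow(V, 2))
Add(Function('B')(13, -2), Mul(-131, Function('o')(Function('K')(-5)))) = Add(-2, Mul(-131, Mul(Rational(-1, 5), Pow(9, 2)))) = Add(-2, Mul(-131, Mul(Rational(-1, 5), 81))) = Add(-2, Mul(-131, Rational(-81, 5))) = Add(-2, Rational(10611, 5)) = Rational(10601, 5)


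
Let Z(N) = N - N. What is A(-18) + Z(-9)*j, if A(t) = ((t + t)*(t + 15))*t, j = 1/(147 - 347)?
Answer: -1944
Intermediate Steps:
j = -1/200 (j = 1/(-200) = -1/200 ≈ -0.0050000)
Z(N) = 0
A(t) = 2*t²*(15 + t) (A(t) = ((2*t)*(15 + t))*t = (2*t*(15 + t))*t = 2*t²*(15 + t))
A(-18) + Z(-9)*j = 2*(-18)²*(15 - 18) + 0*(-1/200) = 2*324*(-3) + 0 = -1944 + 0 = -1944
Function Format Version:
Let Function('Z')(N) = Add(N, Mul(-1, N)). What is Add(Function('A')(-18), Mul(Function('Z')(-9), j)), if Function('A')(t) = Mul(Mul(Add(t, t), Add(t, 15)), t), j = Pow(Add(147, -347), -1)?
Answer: -1944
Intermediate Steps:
j = Rational(-1, 200) (j = Pow(-200, -1) = Rational(-1, 200) ≈ -0.0050000)
Function('Z')(N) = 0
Function('A')(t) = Mul(2, Pow(t, 2), Add(15, t)) (Function('A')(t) = Mul(Mul(Mul(2, t), Add(15, t)), t) = Mul(Mul(2, t, Add(15, t)), t) = Mul(2, Pow(t, 2), Add(15, t)))
Add(Function('A')(-18), Mul(Function('Z')(-9), j)) = Add(Mul(2, Pow(-18, 2), Add(15, -18)), Mul(0, Rational(-1, 200))) = Add(Mul(2, 324, -3), 0) = Add(-1944, 0) = -1944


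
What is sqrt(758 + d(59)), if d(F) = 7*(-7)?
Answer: sqrt(709) ≈ 26.627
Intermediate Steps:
d(F) = -49
sqrt(758 + d(59)) = sqrt(758 - 49) = sqrt(709)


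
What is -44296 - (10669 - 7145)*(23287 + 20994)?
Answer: -156090540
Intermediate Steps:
-44296 - (10669 - 7145)*(23287 + 20994) = -44296 - 3524*44281 = -44296 - 1*156046244 = -44296 - 156046244 = -156090540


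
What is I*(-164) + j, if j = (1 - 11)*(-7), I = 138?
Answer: -22562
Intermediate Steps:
j = 70 (j = -10*(-7) = 70)
I*(-164) + j = 138*(-164) + 70 = -22632 + 70 = -22562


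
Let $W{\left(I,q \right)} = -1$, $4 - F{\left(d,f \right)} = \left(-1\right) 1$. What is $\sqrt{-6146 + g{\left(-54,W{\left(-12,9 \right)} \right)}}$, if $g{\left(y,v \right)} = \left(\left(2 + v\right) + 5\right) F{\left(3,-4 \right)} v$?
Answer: $4 i \sqrt{386} \approx 78.588 i$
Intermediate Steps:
$F{\left(d,f \right)} = 5$ ($F{\left(d,f \right)} = 4 - \left(-1\right) 1 = 4 - -1 = 4 + 1 = 5$)
$g{\left(y,v \right)} = v \left(35 + 5 v\right)$ ($g{\left(y,v \right)} = \left(\left(2 + v\right) + 5\right) 5 v = \left(7 + v\right) 5 v = \left(35 + 5 v\right) v = v \left(35 + 5 v\right)$)
$\sqrt{-6146 + g{\left(-54,W{\left(-12,9 \right)} \right)}} = \sqrt{-6146 + 5 \left(-1\right) \left(7 - 1\right)} = \sqrt{-6146 + 5 \left(-1\right) 6} = \sqrt{-6146 - 30} = \sqrt{-6176} = 4 i \sqrt{386}$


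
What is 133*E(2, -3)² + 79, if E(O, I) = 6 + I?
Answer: 1276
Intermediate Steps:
133*E(2, -3)² + 79 = 133*(6 - 3)² + 79 = 133*3² + 79 = 133*9 + 79 = 1197 + 79 = 1276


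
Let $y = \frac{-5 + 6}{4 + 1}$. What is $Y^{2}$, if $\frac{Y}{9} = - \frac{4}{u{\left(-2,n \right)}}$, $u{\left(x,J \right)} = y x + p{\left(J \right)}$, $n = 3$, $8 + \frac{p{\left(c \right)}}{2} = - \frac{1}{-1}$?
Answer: $\frac{25}{4} \approx 6.25$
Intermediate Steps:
$p{\left(c \right)} = -14$ ($p{\left(c \right)} = -16 + 2 \left(- \frac{1}{-1}\right) = -16 + 2 \left(\left(-1\right) \left(-1\right)\right) = -16 + 2 \cdot 1 = -16 + 2 = -14$)
$y = \frac{1}{5}$ ($y = 1 \cdot \frac{1}{5} = \frac{1}{5} \approx 0.2$)
$u{\left(x,J \right)} = -14 + \frac{x}{5}$ ($u{\left(x,J \right)} = \frac{x}{5} - 14 = -14 + \frac{x}{5}$)
$Y = \frac{5}{2}$ ($Y = 9 \left(- \frac{4}{-14 + \frac{1}{5} \left(-2\right)}\right) = 9 \left(- \frac{4}{-14 - \frac{2}{5}}\right) = 9 \left(- \frac{4}{- \frac{72}{5}}\right) = 9 \left(\left(-4\right) \left(- \frac{5}{72}\right)\right) = 9 \cdot \frac{5}{18} = \frac{5}{2} \approx 2.5$)
$Y^{2} = \left(\frac{5}{2}\right)^{2} = \frac{25}{4}$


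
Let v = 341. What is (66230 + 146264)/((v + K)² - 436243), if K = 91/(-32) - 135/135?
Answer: -217593856/330310311 ≈ -0.65876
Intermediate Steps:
K = -123/32 (K = 91*(-1/32) - 135*1/135 = -91/32 - 1 = -123/32 ≈ -3.8438)
(66230 + 146264)/((v + K)² - 436243) = (66230 + 146264)/((341 - 123/32)² - 436243) = 212494/((10789/32)² - 436243) = 212494/(116402521/1024 - 436243) = 212494/(-330310311/1024) = 212494*(-1024/330310311) = -217593856/330310311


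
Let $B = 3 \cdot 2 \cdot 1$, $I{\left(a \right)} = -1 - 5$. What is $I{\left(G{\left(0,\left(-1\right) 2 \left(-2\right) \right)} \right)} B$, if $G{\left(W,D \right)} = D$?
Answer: $-36$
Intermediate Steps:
$I{\left(a \right)} = -6$
$B = 6$ ($B = 6 \cdot 1 = 6$)
$I{\left(G{\left(0,\left(-1\right) 2 \left(-2\right) \right)} \right)} B = \left(-6\right) 6 = -36$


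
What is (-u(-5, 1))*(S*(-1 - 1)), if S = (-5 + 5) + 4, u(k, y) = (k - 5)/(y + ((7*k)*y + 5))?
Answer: 80/29 ≈ 2.7586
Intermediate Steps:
u(k, y) = (-5 + k)/(5 + y + 7*k*y) (u(k, y) = (-5 + k)/(y + (7*k*y + 5)) = (-5 + k)/(y + (5 + 7*k*y)) = (-5 + k)/(5 + y + 7*k*y))
S = 4 (S = 0 + 4 = 4)
(-u(-5, 1))*(S*(-1 - 1)) = (-(-5 - 5)/(5 + 1 + 7*(-5)*1))*(4*(-1 - 1)) = (-(-10)/(5 + 1 - 35))*(4*(-2)) = -(-10)/(-29)*(-8) = -(-1)*(-10)/29*(-8) = -1*10/29*(-8) = -10/29*(-8) = 80/29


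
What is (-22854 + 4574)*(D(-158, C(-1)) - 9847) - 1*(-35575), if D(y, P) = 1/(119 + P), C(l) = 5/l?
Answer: 10262198755/57 ≈ 1.8004e+8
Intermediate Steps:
(-22854 + 4574)*(D(-158, C(-1)) - 9847) - 1*(-35575) = (-22854 + 4574)*(1/(119 + 5/(-1)) - 9847) - 1*(-35575) = -18280*(1/(119 + 5*(-1)) - 9847) + 35575 = -18280*(1/(119 - 5) - 9847) + 35575 = -18280*(1/114 - 9847) + 35575 = -18280*(-1122557/114) + 35575 = 10260170980/57 + 35575 = 10262198755/57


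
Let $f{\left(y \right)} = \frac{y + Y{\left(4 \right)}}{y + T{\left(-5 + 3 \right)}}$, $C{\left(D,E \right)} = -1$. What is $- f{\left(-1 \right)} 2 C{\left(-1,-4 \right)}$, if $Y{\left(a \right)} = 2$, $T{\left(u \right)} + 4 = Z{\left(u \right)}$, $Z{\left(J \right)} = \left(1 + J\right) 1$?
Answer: $- \frac{1}{3} \approx -0.33333$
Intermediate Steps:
$Z{\left(J \right)} = 1 + J$
$T{\left(u \right)} = -3 + u$ ($T{\left(u \right)} = -4 + \left(1 + u\right) = -3 + u$)
$f{\left(y \right)} = \frac{2 + y}{-5 + y}$ ($f{\left(y \right)} = \frac{y + 2}{y + \left(-3 + \left(-5 + 3\right)\right)} = \frac{2 + y}{y - 5} = \frac{2 + y}{-5 + y}$)
$- f{\left(-1 \right)} 2 C{\left(-1,-4 \right)} = - \frac{2 - 1}{-5 - 1} \cdot 2 \left(-1\right) = - \frac{1}{-6} \cdot 1 \cdot 2 \left(-1\right) = - \left(- \frac{1}{6}\right) 1 \cdot 2 \left(-1\right) = - \left(- \frac{1}{6}\right) 2 \left(-1\right) = - \frac{\left(-1\right) \left(-1\right)}{3} = \left(-1\right) \frac{1}{3} = - \frac{1}{3}$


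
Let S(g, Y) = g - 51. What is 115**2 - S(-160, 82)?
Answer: 13436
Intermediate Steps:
S(g, Y) = -51 + g
115**2 - S(-160, 82) = 115**2 - (-51 - 160) = 13225 - 1*(-211) = 13225 + 211 = 13436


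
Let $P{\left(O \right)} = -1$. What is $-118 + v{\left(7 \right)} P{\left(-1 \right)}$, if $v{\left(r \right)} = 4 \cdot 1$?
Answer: $-122$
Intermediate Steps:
$v{\left(r \right)} = 4$
$-118 + v{\left(7 \right)} P{\left(-1 \right)} = -118 + 4 \left(-1\right) = -118 - 4 = -122$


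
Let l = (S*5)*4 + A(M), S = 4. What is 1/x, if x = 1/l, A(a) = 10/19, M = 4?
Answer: 1530/19 ≈ 80.526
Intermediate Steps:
A(a) = 10/19 (A(a) = 10*(1/19) = 10/19)
l = 1530/19 (l = (4*5)*4 + 10/19 = 20*4 + 10/19 = 80 + 10/19 = 1530/19 ≈ 80.526)
x = 19/1530 (x = 1/(1530/19) = 19/1530 ≈ 0.012418)
1/x = 1/(19/1530) = 1530/19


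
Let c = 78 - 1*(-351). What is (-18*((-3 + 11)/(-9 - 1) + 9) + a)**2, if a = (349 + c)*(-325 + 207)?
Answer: 211377418564/25 ≈ 8.4551e+9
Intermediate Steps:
c = 429 (c = 78 + 351 = 429)
a = -91804 (a = (349 + 429)*(-325 + 207) = 778*(-118) = -91804)
(-18*((-3 + 11)/(-9 - 1) + 9) + a)**2 = (-18*((-3 + 11)/(-9 - 1) + 9) - 91804)**2 = (-18*(8/(-10) + 9) - 91804)**2 = (-18*(8*(-1/10) + 9) - 91804)**2 = (-18*(-4/5 + 9) - 91804)**2 = (-18*41/5 - 91804)**2 = (-738/5 - 91804)**2 = (-459758/5)**2 = 211377418564/25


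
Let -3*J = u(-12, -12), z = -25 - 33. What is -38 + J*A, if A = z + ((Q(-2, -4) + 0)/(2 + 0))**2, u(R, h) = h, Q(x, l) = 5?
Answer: -245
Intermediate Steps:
z = -58
A = -207/4 (A = -58 + ((5 + 0)/(2 + 0))**2 = -58 + (5/2)**2 = -58 + 25/4 = -207/4 ≈ -51.750)
J = 4 (J = -1/3*(-12) = 4)
-38 + J*A = -38 + 4*(-207/4) = -38 - 207 = -245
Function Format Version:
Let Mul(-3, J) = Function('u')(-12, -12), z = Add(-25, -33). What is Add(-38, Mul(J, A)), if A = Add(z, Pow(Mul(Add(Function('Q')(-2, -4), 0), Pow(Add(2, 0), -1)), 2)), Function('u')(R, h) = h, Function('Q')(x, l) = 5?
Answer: -245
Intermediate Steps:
z = -58
A = Rational(-207, 4) (A = Add(-58, Pow(Mul(Add(5, 0), Pow(Add(2, 0), -1)), 2)) = Add(-58, Pow(Mul(5, Pow(2, -1)), 2)) = Add(-58, Pow(Mul(5, Rational(1, 2)), 2)) = Add(-58, Pow(Rational(5, 2), 2)) = Add(-58, Rational(25, 4)) = Rational(-207, 4) ≈ -51.750)
J = 4 (J = Mul(Rational(-1, 3), -12) = 4)
Add(-38, Mul(J, A)) = Add(-38, Mul(4, Rational(-207, 4))) = Add(-38, -207) = -245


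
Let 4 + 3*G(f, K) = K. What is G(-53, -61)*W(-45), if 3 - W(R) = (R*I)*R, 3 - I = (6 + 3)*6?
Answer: -2237690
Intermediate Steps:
I = -51 (I = 3 - (6 + 3)*6 = 3 - 9*6 = 3 - 1*54 = 3 - 54 = -51)
G(f, K) = -4/3 + K/3
W(R) = 3 + 51*R² (W(R) = 3 - R*(-51)*R = 3 - (-51*R)*R = 3 - (-51)*R² = 3 + 51*R²)
G(-53, -61)*W(-45) = (-4/3 + (⅓)*(-61))*(3 + 51*(-45)²) = (-4/3 - 61/3)*(3 + 51*2025) = -65*(3 + 103275)/3 = -65/3*103278 = -2237690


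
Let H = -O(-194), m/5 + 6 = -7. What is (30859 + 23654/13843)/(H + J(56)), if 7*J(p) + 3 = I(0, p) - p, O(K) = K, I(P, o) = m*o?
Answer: -2990433537/32406463 ≈ -92.279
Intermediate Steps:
m = -65 (m = -30 + 5*(-7) = -30 - 35 = -65)
I(P, o) = -65*o
J(p) = -3/7 - 66*p/7 (J(p) = -3/7 + (-65*p - p)/7 = -3/7 + (-66*p)/7 = -3/7 - 66*p/7)
H = 194 (H = -1*(-194) = 194)
(30859 + 23654/13843)/(H + J(56)) = (30859 + 23654/13843)/(194 + (-3/7 - 66/7*56)) = (30859 + 23654*(1/13843))/(194 + (-3/7 - 528)) = (30859 + 23654/13843)/(194 - 3699/7) = 427204791/(13843*(-2341/7)) = (427204791/13843)*(-7/2341) = -2990433537/32406463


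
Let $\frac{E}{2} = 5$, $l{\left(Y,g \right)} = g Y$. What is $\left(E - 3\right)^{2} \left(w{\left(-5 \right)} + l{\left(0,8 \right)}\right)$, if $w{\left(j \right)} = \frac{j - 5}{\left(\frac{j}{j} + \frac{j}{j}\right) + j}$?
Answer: $\frac{490}{3} \approx 163.33$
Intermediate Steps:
$l{\left(Y,g \right)} = Y g$
$E = 10$ ($E = 2 \cdot 5 = 10$)
$w{\left(j \right)} = \frac{-5 + j}{2 + j}$ ($w{\left(j \right)} = \frac{-5 + j}{\left(1 + 1\right) + j} = \frac{-5 + j}{2 + j}$)
$\left(E - 3\right)^{2} \left(w{\left(-5 \right)} + l{\left(0,8 \right)}\right) = \left(10 - 3\right)^{2} \left(\frac{-5 - 5}{2 - 5} + 0 \cdot 8\right) = 7^{2} \left(\frac{1}{-3} \left(-10\right) + 0\right) = 49 \left(\left(- \frac{1}{3}\right) \left(-10\right) + 0\right) = 49 \left(\frac{10}{3} + 0\right) = 49 \cdot \frac{10}{3} = \frac{490}{3}$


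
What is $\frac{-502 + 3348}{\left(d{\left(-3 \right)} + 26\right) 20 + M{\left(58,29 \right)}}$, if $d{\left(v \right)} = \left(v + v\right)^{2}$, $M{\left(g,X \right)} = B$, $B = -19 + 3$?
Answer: $\frac{1423}{612} \approx 2.3252$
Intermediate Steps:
$B = -16$
$M{\left(g,X \right)} = -16$
$d{\left(v \right)} = 4 v^{2}$ ($d{\left(v \right)} = \left(2 v\right)^{2} = 4 v^{2}$)
$\frac{-502 + 3348}{\left(d{\left(-3 \right)} + 26\right) 20 + M{\left(58,29 \right)}} = \frac{-502 + 3348}{\left(4 \left(-3\right)^{2} + 26\right) 20 - 16} = \frac{2846}{\left(4 \cdot 9 + 26\right) 20 - 16} = \frac{2846}{\left(36 + 26\right) 20 - 16} = \frac{2846}{62 \cdot 20 - 16} = \frac{2846}{1240 - 16} = \frac{2846}{1224} = 2846 \cdot \frac{1}{1224} = \frac{1423}{612}$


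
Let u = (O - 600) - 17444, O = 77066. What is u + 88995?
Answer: 148017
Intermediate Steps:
u = 59022 (u = (77066 - 600) - 17444 = 76466 - 17444 = 59022)
u + 88995 = 59022 + 88995 = 148017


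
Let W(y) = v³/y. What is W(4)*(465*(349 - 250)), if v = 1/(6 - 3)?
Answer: 1705/4 ≈ 426.25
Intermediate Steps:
v = ⅓ (v = 1/3 = ⅓ ≈ 0.33333)
W(y) = 1/(27*y) (W(y) = (⅓)³/y = 1/(27*y))
W(4)*(465*(349 - 250)) = ((1/27)/4)*(465*(349 - 250)) = ((1/27)*(¼))*(465*99) = (1/108)*46035 = 1705/4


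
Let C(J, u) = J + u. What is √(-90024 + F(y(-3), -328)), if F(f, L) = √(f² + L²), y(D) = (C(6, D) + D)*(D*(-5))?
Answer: 4*I*√5606 ≈ 299.49*I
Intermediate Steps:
y(D) = -5*D*(6 + 2*D) (y(D) = ((6 + D) + D)*(D*(-5)) = (6 + 2*D)*(-5*D) = -5*D*(6 + 2*D))
F(f, L) = √(L² + f²)
√(-90024 + F(y(-3), -328)) = √(-90024 + √((-328)² + (-10*(-3)*(3 - 3))²)) = √(-90024 + √(107584 + (-10*(-3)*0)²)) = √(-90024 + √(107584 + 0²)) = √(-90024 + √(107584 + 0)) = √(-90024 + √107584) = √(-90024 + 328) = √(-89696) = 4*I*√5606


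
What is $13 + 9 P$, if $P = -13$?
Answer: $-104$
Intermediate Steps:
$13 + 9 P = 13 + 9 \left(-13\right) = 13 - 117 = -104$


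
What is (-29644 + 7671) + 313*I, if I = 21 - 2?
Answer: -16026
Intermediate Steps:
I = 19
(-29644 + 7671) + 313*I = (-29644 + 7671) + 313*19 = -21973 + 5947 = -16026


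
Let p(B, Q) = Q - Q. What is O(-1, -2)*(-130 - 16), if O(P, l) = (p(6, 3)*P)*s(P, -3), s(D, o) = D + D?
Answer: 0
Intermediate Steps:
s(D, o) = 2*D
p(B, Q) = 0
O(P, l) = 0 (O(P, l) = (0*P)*(2*P) = 0*(2*P) = 0)
O(-1, -2)*(-130 - 16) = 0*(-130 - 16) = 0*(-146) = 0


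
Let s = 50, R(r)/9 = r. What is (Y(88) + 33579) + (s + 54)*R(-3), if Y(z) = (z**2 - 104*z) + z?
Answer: 29451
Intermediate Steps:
R(r) = 9*r
Y(z) = z**2 - 103*z
(Y(88) + 33579) + (s + 54)*R(-3) = (88*(-103 + 88) + 33579) + (50 + 54)*(9*(-3)) = (88*(-15) + 33579) + 104*(-27) = (-1320 + 33579) - 2808 = 32259 - 2808 = 29451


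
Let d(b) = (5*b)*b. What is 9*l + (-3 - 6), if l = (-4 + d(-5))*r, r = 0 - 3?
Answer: -3276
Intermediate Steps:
r = -3
d(b) = 5*b²
l = -363 (l = (-4 + 5*(-5)²)*(-3) = (-4 + 5*25)*(-3) = (-4 + 125)*(-3) = 121*(-3) = -363)
9*l + (-3 - 6) = 9*(-363) + (-3 - 6) = -3267 - 9 = -3276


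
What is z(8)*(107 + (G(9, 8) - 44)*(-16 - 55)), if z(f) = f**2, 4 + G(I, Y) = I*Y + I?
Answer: -143104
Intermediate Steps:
G(I, Y) = -4 + I + I*Y (G(I, Y) = -4 + (I*Y + I) = -4 + (I + I*Y) = -4 + I + I*Y)
z(8)*(107 + (G(9, 8) - 44)*(-16 - 55)) = 8**2*(107 + ((-4 + 9 + 9*8) - 44)*(-16 - 55)) = 64*(107 + ((-4 + 9 + 72) - 44)*(-71)) = 64*(107 + (77 - 44)*(-71)) = 64*(107 + 33*(-71)) = 64*(107 - 2343) = 64*(-2236) = -143104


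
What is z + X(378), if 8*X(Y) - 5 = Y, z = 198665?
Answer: 1589703/8 ≈ 1.9871e+5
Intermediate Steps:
X(Y) = 5/8 + Y/8
z + X(378) = 198665 + (5/8 + (1/8)*378) = 198665 + (5/8 + 189/4) = 198665 + 383/8 = 1589703/8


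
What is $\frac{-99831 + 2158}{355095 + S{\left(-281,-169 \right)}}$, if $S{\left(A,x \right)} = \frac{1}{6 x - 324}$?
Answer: $- \frac{130686474}{475117109} \approx -0.27506$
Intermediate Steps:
$S{\left(A,x \right)} = \frac{1}{-324 + 6 x}$
$\frac{-99831 + 2158}{355095 + S{\left(-281,-169 \right)}} = \frac{-99831 + 2158}{355095 + \frac{1}{6 \left(-54 - 169\right)}} = - \frac{97673}{355095 + \frac{1}{6 \left(-223\right)}} = - \frac{97673}{355095 + \frac{1}{6} \left(- \frac{1}{223}\right)} = - \frac{97673}{355095 - \frac{1}{1338}} = - \frac{97673}{\frac{475117109}{1338}} = \left(-97673\right) \frac{1338}{475117109} = - \frac{130686474}{475117109}$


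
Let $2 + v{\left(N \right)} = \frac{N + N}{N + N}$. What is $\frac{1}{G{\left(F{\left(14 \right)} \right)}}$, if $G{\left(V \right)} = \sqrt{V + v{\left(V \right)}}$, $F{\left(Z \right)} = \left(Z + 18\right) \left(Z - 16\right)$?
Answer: $- \frac{i \sqrt{65}}{65} \approx - 0.12403 i$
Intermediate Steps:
$v{\left(N \right)} = -1$ ($v{\left(N \right)} = -2 + \frac{N + N}{N + N} = -2 + \frac{2 N}{2 N} = -2 + 2 N \frac{1}{2 N} = -2 + 1 = -1$)
$F{\left(Z \right)} = \left(-16 + Z\right) \left(18 + Z\right)$ ($F{\left(Z \right)} = \left(18 + Z\right) \left(-16 + Z\right) = \left(-16 + Z\right) \left(18 + Z\right)$)
$G{\left(V \right)} = \sqrt{-1 + V}$ ($G{\left(V \right)} = \sqrt{V - 1} = \sqrt{-1 + V}$)
$\frac{1}{G{\left(F{\left(14 \right)} \right)}} = \frac{1}{\sqrt{-1 + \left(-288 + 14^{2} + 2 \cdot 14\right)}} = \frac{1}{\sqrt{-1 + \left(-288 + 196 + 28\right)}} = \frac{1}{\sqrt{-1 - 64}} = \frac{1}{\sqrt{-65}} = \frac{1}{i \sqrt{65}} = - \frac{i \sqrt{65}}{65}$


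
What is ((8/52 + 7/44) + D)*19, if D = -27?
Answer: -290035/572 ≈ -507.05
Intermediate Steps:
((8/52 + 7/44) + D)*19 = ((8/52 + 7/44) - 27)*19 = ((8*(1/52) + 7*(1/44)) - 27)*19 = ((2/13 + 7/44) - 27)*19 = (179/572 - 27)*19 = -15265/572*19 = -290035/572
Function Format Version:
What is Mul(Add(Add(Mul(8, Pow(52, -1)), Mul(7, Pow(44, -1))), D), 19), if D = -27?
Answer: Rational(-290035, 572) ≈ -507.05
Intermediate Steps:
Mul(Add(Add(Mul(8, Pow(52, -1)), Mul(7, Pow(44, -1))), D), 19) = Mul(Add(Add(Mul(8, Pow(52, -1)), Mul(7, Pow(44, -1))), -27), 19) = Mul(Add(Add(Mul(8, Rational(1, 52)), Mul(7, Rational(1, 44))), -27), 19) = Mul(Add(Add(Rational(2, 13), Rational(7, 44)), -27), 19) = Mul(Add(Rational(179, 572), -27), 19) = Mul(Rational(-15265, 572), 19) = Rational(-290035, 572)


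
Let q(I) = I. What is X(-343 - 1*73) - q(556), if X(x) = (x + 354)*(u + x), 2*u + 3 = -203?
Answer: 31622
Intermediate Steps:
u = -103 (u = -3/2 + (½)*(-203) = -3/2 - 203/2 = -103)
X(x) = (-103 + x)*(354 + x) (X(x) = (x + 354)*(-103 + x) = (354 + x)*(-103 + x) = (-103 + x)*(354 + x))
X(-343 - 1*73) - q(556) = (-36462 + (-343 - 1*73)² + 251*(-343 - 1*73)) - 1*556 = (-36462 + (-343 - 73)² + 251*(-343 - 73)) - 556 = (-36462 + (-416)² + 251*(-416)) - 556 = (-36462 + 173056 - 104416) - 556 = 32178 - 556 = 31622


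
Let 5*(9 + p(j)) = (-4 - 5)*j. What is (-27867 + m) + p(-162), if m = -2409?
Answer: -149967/5 ≈ -29993.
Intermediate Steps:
p(j) = -9 - 9*j/5 (p(j) = -9 + ((-4 - 5)*j)/5 = -9 + (-9*j)/5 = -9 - 9*j/5)
(-27867 + m) + p(-162) = (-27867 - 2409) + (-9 - 9/5*(-162)) = -30276 + (-9 + 1458/5) = -30276 + 1413/5 = -149967/5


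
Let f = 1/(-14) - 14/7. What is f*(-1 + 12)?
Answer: -319/14 ≈ -22.786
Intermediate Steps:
f = -29/14 (f = 1*(-1/14) - 14*⅐ = -1/14 - 2 = -29/14 ≈ -2.0714)
f*(-1 + 12) = -29*(-1 + 12)/14 = -29/14*11 = -319/14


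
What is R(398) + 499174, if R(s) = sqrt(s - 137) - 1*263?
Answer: 498911 + 3*sqrt(29) ≈ 4.9893e+5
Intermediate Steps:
R(s) = -263 + sqrt(-137 + s) (R(s) = sqrt(-137 + s) - 263 = -263 + sqrt(-137 + s))
R(398) + 499174 = (-263 + sqrt(-137 + 398)) + 499174 = (-263 + sqrt(261)) + 499174 = (-263 + 3*sqrt(29)) + 499174 = 498911 + 3*sqrt(29)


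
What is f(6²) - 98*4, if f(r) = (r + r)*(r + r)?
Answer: 4792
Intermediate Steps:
f(r) = 4*r² (f(r) = (2*r)*(2*r) = 4*r²)
f(6²) - 98*4 = 4*(6²)² - 98*4 = 4*36² - 392 = 4*1296 - 392 = 5184 - 392 = 4792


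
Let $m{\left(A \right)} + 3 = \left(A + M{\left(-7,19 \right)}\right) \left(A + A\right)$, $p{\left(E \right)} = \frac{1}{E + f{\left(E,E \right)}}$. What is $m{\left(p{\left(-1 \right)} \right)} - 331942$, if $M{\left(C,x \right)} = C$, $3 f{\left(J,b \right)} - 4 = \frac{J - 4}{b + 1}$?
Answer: $-331945$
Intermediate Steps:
$f{\left(J,b \right)} = \frac{4}{3} + \frac{-4 + J}{3 \left(1 + b\right)}$ ($f{\left(J,b \right)} = \frac{4}{3} + \frac{\left(J - 4\right) \frac{1}{b + 1}}{3} = \frac{4}{3} + \frac{\left(-4 + J\right) \frac{1}{1 + b}}{3} = \frac{4}{3} + \frac{\frac{1}{1 + b} \left(-4 + J\right)}{3} = \frac{4}{3} + \frac{-4 + J}{3 \left(1 + b\right)}$)
$p{\left(E \right)} = \frac{1}{E + \frac{5 E}{3 \left(1 + E\right)}}$ ($p{\left(E \right)} = \frac{1}{E + \frac{E + 4 E}{3 \left(1 + E\right)}} = \frac{1}{E + \frac{5 E}{3 \left(1 + E\right)}}$)
$m{\left(A \right)} = -3 + 2 A \left(-7 + A\right)$ ($m{\left(A \right)} = -3 + \left(A - 7\right) \left(A + A\right) = -3 + \left(-7 + A\right) 2 A = -3 + 2 A \left(-7 + A\right)$)
$m{\left(p{\left(-1 \right)} \right)} - 331942 = \left(-3 - 14 \frac{3 \left(1 - 1\right)}{\left(-1\right) \left(8 + 3 \left(-1\right)\right)} + 2 \left(\frac{3 \left(1 - 1\right)}{\left(-1\right) \left(8 + 3 \left(-1\right)\right)}\right)^{2}\right) - 331942 = \left(-3 - 14 \cdot 3 \left(-1\right) \frac{1}{8 - 3} \cdot 0 + 2 \left(3 \left(-1\right) \frac{1}{8 - 3} \cdot 0\right)^{2}\right) - 331942 = \left(-3 - 14 \cdot 3 \left(-1\right) \frac{1}{5} \cdot 0 + 2 \left(3 \left(-1\right) \frac{1}{5} \cdot 0\right)^{2}\right) - 331942 = \left(-3 - 0 + 2 \cdot 0^{2}\right) - 331942 = \left(-3 + 0 + 2 \cdot 0\right) - 331942 = \left(-3 + 0 + 0\right) - 331942 = -3 - 331942 = -331945$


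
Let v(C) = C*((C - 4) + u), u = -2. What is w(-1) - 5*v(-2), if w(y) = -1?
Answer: -81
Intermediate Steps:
v(C) = C*(-6 + C) (v(C) = C*((C - 4) - 2) = C*((-4 + C) - 2) = C*(-6 + C))
w(-1) - 5*v(-2) = -1 - (-10)*(-6 - 2) = -1 - (-10)*(-8) = -1 - 5*16 = -1 - 80 = -81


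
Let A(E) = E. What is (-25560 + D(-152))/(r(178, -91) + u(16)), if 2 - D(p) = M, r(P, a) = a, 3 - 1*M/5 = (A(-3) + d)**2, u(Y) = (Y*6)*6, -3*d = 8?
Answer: -228712/4365 ≈ -52.397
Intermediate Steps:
d = -8/3 (d = -1/3*8 = -8/3 ≈ -2.6667)
u(Y) = 36*Y (u(Y) = (6*Y)*6 = 36*Y)
M = -1310/9 (M = 15 - 5*(-3 - 8/3)**2 = 15 - 5*(-17/3)**2 = 15 - 5*289/9 = 15 - 1445/9 = -1310/9 ≈ -145.56)
D(p) = 1328/9 (D(p) = 2 - 1*(-1310/9) = 2 + 1310/9 = 1328/9)
(-25560 + D(-152))/(r(178, -91) + u(16)) = (-25560 + 1328/9)/(-91 + 36*16) = -228712/(9*(-91 + 576)) = -228712/9/485 = -228712/9*1/485 = -228712/4365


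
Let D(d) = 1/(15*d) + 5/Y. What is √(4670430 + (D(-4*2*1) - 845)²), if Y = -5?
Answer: √77560705441/120 ≈ 2320.8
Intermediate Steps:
D(d) = -1 + 1/(15*d) (D(d) = 1/(15*d) + 5/(-5) = 1/(15*d) + 5*(-⅕) = 1/(15*d) - 1 = -1 + 1/(15*d))
√(4670430 + (D(-4*2*1) - 845)²) = √(4670430 + ((1/15 - (-4*2))/((-4*2*1)) - 845)²) = √(4670430 + ((1/15 - (-8))/((-8*1)) - 845)²) = √(4670430 + ((1/15 - 1*(-8))/(-8) - 845)²) = √(4670430 + (-(1/15 + 8)/8 - 845)²) = √(4670430 + (-⅛*121/15 - 845)²) = √(4670430 + (-121/120 - 845)²) = √(4670430 + (-101521/120)²) = √(4670430 + 10306513441/14400) = √(77560705441/14400) = √77560705441/120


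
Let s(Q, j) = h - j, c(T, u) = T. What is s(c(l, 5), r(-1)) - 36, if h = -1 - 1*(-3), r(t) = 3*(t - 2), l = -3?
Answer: -25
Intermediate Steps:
r(t) = -6 + 3*t (r(t) = 3*(-2 + t) = -6 + 3*t)
h = 2 (h = -1 + 3 = 2)
s(Q, j) = 2 - j
s(c(l, 5), r(-1)) - 36 = (2 - (-6 + 3*(-1))) - 36 = (2 - (-6 - 3)) - 36 = (2 - 1*(-9)) - 36 = (2 + 9) - 36 = 11 - 36 = -25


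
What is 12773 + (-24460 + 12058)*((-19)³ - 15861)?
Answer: 281786213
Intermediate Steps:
12773 + (-24460 + 12058)*((-19)³ - 15861) = 12773 - 12402*(-6859 - 15861) = 12773 - 12402*(-22720) = 12773 + 281773440 = 281786213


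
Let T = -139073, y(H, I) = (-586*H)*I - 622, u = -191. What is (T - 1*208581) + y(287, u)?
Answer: 31774486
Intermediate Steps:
y(H, I) = -622 - 586*H*I (y(H, I) = -586*H*I - 622 = -622 - 586*H*I)
(T - 1*208581) + y(287, u) = (-139073 - 1*208581) + (-622 - 586*287*(-191)) = (-139073 - 208581) + (-622 + 32122762) = -347654 + 32122140 = 31774486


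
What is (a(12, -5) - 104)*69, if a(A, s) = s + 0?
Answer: -7521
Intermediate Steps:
a(A, s) = s
(a(12, -5) - 104)*69 = (-5 - 104)*69 = -109*69 = -7521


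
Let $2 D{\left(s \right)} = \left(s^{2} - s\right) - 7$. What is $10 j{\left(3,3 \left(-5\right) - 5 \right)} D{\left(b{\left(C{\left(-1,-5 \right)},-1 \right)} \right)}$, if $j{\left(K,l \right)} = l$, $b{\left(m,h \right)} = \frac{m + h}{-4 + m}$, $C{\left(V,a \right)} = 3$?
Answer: $100$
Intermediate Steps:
$b{\left(m,h \right)} = \frac{h + m}{-4 + m}$
$D{\left(s \right)} = - \frac{7}{2} + \frac{s^{2}}{2} - \frac{s}{2}$ ($D{\left(s \right)} = \frac{\left(s^{2} - s\right) - 7}{2} = \frac{-7 + s^{2} - s}{2} = - \frac{7}{2} + \frac{s^{2}}{2} - \frac{s}{2}$)
$10 j{\left(3,3 \left(-5\right) - 5 \right)} D{\left(b{\left(C{\left(-1,-5 \right)},-1 \right)} \right)} = 10 \left(3 \left(-5\right) - 5\right) \left(- \frac{7}{2} + \frac{\left(\frac{-1 + 3}{-4 + 3}\right)^{2}}{2} - \frac{\frac{1}{-4 + 3} \left(-1 + 3\right)}{2}\right) = 10 \left(-15 - 5\right) \left(- \frac{7}{2} + \frac{\left(\frac{1}{-1} \cdot 2\right)^{2}}{2} - \frac{\frac{1}{-1} \cdot 2}{2}\right) = 10 \left(-20\right) \left(- \frac{7}{2} + \frac{\left(\left(-1\right) 2\right)^{2}}{2} - \frac{\left(-1\right) 2}{2}\right) = - 200 \left(- \frac{7}{2} + \frac{\left(-2\right)^{2}}{2} - -1\right) = - 200 \left(- \frac{7}{2} + \frac{1}{2} \cdot 4 + 1\right) = - 200 \left(- \frac{7}{2} + 2 + 1\right) = \left(-200\right) \left(- \frac{1}{2}\right) = 100$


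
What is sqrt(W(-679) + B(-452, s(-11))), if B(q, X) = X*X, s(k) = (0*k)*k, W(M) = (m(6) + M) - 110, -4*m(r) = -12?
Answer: I*sqrt(786) ≈ 28.036*I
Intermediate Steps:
m(r) = 3 (m(r) = -1/4*(-12) = 3)
W(M) = -107 + M (W(M) = (3 + M) - 110 = -107 + M)
s(k) = 0 (s(k) = 0*k = 0)
B(q, X) = X**2
sqrt(W(-679) + B(-452, s(-11))) = sqrt((-107 - 679) + 0**2) = sqrt(-786 + 0) = sqrt(-786) = I*sqrt(786)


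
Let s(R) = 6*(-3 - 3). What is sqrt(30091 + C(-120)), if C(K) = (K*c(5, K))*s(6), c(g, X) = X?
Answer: I*sqrt(488309) ≈ 698.79*I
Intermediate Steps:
s(R) = -36 (s(R) = 6*(-6) = -36)
C(K) = -36*K**2 (C(K) = (K*K)*(-36) = K**2*(-36) = -36*K**2)
sqrt(30091 + C(-120)) = sqrt(30091 - 36*(-120)**2) = sqrt(30091 - 36*14400) = sqrt(30091 - 518400) = sqrt(-488309) = I*sqrt(488309)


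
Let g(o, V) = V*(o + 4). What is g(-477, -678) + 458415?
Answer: 779109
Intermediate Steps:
g(o, V) = V*(4 + o)
g(-477, -678) + 458415 = -678*(4 - 477) + 458415 = -678*(-473) + 458415 = 320694 + 458415 = 779109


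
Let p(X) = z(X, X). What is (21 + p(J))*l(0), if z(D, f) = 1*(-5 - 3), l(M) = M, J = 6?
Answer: 0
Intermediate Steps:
z(D, f) = -8 (z(D, f) = 1*(-8) = -8)
p(X) = -8
(21 + p(J))*l(0) = (21 - 8)*0 = 13*0 = 0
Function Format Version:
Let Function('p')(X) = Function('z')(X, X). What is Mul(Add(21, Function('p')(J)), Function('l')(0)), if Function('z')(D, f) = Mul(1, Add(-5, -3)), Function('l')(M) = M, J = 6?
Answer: 0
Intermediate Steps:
Function('z')(D, f) = -8 (Function('z')(D, f) = Mul(1, -8) = -8)
Function('p')(X) = -8
Mul(Add(21, Function('p')(J)), Function('l')(0)) = Mul(Add(21, -8), 0) = Mul(13, 0) = 0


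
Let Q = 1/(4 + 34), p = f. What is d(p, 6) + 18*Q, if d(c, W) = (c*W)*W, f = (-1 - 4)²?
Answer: 17109/19 ≈ 900.47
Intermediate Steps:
f = 25 (f = (-5)² = 25)
p = 25
d(c, W) = c*W² (d(c, W) = (W*c)*W = c*W²)
Q = 1/38 ≈ 0.026316
d(p, 6) + 18*Q = 25*6² + 18*(1/38) = 25*36 + 9/19 = 900 + 9/19 = 17109/19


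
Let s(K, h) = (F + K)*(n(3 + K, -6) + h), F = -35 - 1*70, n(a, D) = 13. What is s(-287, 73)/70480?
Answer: -2107/4405 ≈ -0.47832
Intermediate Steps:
F = -105 (F = -35 - 70 = -105)
s(K, h) = (-105 + K)*(13 + h)
s(-287, 73)/70480 = (-1365 - 105*73 + 13*(-287) - 287*73)/70480 = (-1365 - 7665 - 3731 - 20951)*(1/70480) = -33712*1/70480 = -2107/4405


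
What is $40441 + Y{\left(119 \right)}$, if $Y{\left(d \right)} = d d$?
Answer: $54602$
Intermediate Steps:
$Y{\left(d \right)} = d^{2}$
$40441 + Y{\left(119 \right)} = 40441 + 119^{2} = 40441 + 14161 = 54602$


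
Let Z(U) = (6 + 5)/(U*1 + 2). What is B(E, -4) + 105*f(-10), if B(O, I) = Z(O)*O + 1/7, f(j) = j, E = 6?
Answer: -29165/28 ≈ -1041.6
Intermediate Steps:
Z(U) = 11/(2 + U) (Z(U) = 11/(U + 2) = 11/(2 + U))
B(O, I) = 1/7 + 11*O/(2 + O) (B(O, I) = (11/(2 + O))*O + 1/7 = 11*O/(2 + O) + 1/7 = 1/7 + 11*O/(2 + O))
B(E, -4) + 105*f(-10) = 2*(1 + 39*6)/(7*(2 + 6)) + 105*(-10) = (2/7)*(1 + 234)/8 - 1050 = (2/7)*(1/8)*235 - 1050 = 235/28 - 1050 = -29165/28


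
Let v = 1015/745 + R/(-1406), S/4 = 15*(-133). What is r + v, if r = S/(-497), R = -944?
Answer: 134537207/7437037 ≈ 18.090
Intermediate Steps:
S = -7980 (S = 4*(15*(-133)) = 4*(-1995) = -7980)
v = 213037/104747 (v = 1015/745 - 944/(-1406) = 1015*(1/745) - 944*(-1/1406) = 203/149 + 472/703 = 213037/104747 ≈ 2.0338)
r = 1140/71 (r = -7980/(-497) = -7980*(-1/497) = 1140/71 ≈ 16.056)
r + v = 1140/71 + 213037/104747 = 134537207/7437037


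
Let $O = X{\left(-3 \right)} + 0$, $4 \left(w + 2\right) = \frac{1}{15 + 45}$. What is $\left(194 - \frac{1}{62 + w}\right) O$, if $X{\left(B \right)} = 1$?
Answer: $\frac{2793554}{14401} \approx 193.98$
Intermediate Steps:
$w = - \frac{479}{240}$ ($w = -2 + \frac{1}{4 \left(15 + 45\right)} = -2 + \frac{1}{4 \cdot 60} = -2 + \frac{1}{4} \cdot \frac{1}{60} = -2 + \frac{1}{240} = - \frac{479}{240} \approx -1.9958$)
$O = 1$ ($O = 1 + 0 = 1$)
$\left(194 - \frac{1}{62 + w}\right) O = \left(194 - \frac{1}{62 - \frac{479}{240}}\right) 1 = \left(194 - \frac{1}{\frac{14401}{240}}\right) 1 = \left(194 - \frac{240}{14401}\right) 1 = \frac{2793554}{14401} \cdot 1 = \frac{2793554}{14401}$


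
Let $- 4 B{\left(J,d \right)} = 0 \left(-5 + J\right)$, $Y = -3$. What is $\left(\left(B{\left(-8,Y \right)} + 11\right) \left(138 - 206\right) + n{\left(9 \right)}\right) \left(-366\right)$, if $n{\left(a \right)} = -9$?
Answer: $277062$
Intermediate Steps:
$B{\left(J,d \right)} = 0$ ($B{\left(J,d \right)} = - \frac{0 \left(-5 + J\right)}{4} = \left(- \frac{1}{4}\right) 0 = 0$)
$\left(\left(B{\left(-8,Y \right)} + 11\right) \left(138 - 206\right) + n{\left(9 \right)}\right) \left(-366\right) = \left(\left(0 + 11\right) \left(138 - 206\right) - 9\right) \left(-366\right) = \left(11 \left(-68\right) - 9\right) \left(-366\right) = \left(-748 - 9\right) \left(-366\right) = \left(-757\right) \left(-366\right) = 277062$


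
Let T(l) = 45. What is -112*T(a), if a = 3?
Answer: -5040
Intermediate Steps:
-112*T(a) = -112*45 = -5040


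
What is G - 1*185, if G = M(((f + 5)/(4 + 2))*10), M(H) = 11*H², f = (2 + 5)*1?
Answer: 4215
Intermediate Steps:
f = 7 (f = 7*1 = 7)
G = 4400 (G = 11*(((7 + 5)/(4 + 2))*10)² = 11*((12/6)*10)² = 11*((12*(⅙))*10)² = 11*(2*10)² = 11*20² = 11*400 = 4400)
G - 1*185 = 4400 - 1*185 = 4400 - 185 = 4215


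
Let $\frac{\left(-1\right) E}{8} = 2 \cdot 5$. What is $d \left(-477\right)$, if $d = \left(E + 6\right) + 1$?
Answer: $34821$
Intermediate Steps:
$E = -80$ ($E = - 8 \cdot 2 \cdot 5 = \left(-8\right) 10 = -80$)
$d = -73$ ($d = \left(-80 + 6\right) + 1 = -74 + 1 = -73$)
$d \left(-477\right) = \left(-73\right) \left(-477\right) = 34821$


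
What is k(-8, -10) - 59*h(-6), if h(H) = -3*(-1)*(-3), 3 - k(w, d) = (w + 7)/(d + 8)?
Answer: 1067/2 ≈ 533.50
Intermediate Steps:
k(w, d) = 3 - (7 + w)/(8 + d) (k(w, d) = 3 - (w + 7)/(d + 8) = 3 - (7 + w)/(8 + d))
h(H) = -9 (h(H) = 3*(-3) = -9)
k(-8, -10) - 59*h(-6) = (17 - 1*(-8) + 3*(-10))/(8 - 10) - 59*(-9) = (17 + 8 - 30)/(-2) + 531 = -½*(-5) + 531 = 5/2 + 531 = 1067/2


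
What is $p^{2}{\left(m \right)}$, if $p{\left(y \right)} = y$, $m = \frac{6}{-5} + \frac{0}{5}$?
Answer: $\frac{36}{25} \approx 1.44$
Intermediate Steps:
$m = - \frac{6}{5}$ ($m = 6 \left(- \frac{1}{5}\right) + 0 \cdot \frac{1}{5} = - \frac{6}{5} + 0 = - \frac{6}{5} \approx -1.2$)
$p^{2}{\left(m \right)} = \left(- \frac{6}{5}\right)^{2} = \frac{36}{25}$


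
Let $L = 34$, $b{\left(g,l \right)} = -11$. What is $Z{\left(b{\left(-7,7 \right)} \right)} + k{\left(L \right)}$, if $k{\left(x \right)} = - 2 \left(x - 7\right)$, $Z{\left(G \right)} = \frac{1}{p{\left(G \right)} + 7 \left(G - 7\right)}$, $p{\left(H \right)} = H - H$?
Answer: $- \frac{6805}{126} \approx -54.008$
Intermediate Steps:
$p{\left(H \right)} = 0$
$Z{\left(G \right)} = \frac{1}{-49 + 7 G}$ ($Z{\left(G \right)} = \frac{1}{0 + 7 \left(G - 7\right)} = \frac{1}{0 + 7 \left(-7 + G\right)} = \frac{1}{0 + \left(-49 + 7 G\right)} = \frac{1}{-49 + 7 G}$)
$k{\left(x \right)} = 14 - 2 x$ ($k{\left(x \right)} = - 2 \left(-7 + x\right) = 14 - 2 x$)
$Z{\left(b{\left(-7,7 \right)} \right)} + k{\left(L \right)} = \frac{1}{7 \left(-7 - 11\right)} + \left(14 - 68\right) = \frac{1}{7 \left(-18\right)} + \left(14 - 68\right) = \frac{1}{7} \left(- \frac{1}{18}\right) - 54 = - \frac{1}{126} - 54 = - \frac{6805}{126}$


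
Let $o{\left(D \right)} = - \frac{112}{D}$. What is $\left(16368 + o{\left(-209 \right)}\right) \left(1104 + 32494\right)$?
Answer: $\frac{114939564352}{209} \approx 5.4995 \cdot 10^{8}$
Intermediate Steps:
$\left(16368 + o{\left(-209 \right)}\right) \left(1104 + 32494\right) = \left(16368 - \frac{112}{-209}\right) \left(1104 + 32494\right) = \left(16368 - - \frac{112}{209}\right) 33598 = \left(16368 + \frac{112}{209}\right) 33598 = \frac{3421024}{209} \cdot 33598 = \frac{114939564352}{209}$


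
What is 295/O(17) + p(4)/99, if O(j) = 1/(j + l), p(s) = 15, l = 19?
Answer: 350465/33 ≈ 10620.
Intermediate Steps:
O(j) = 1/(19 + j) (O(j) = 1/(j + 19) = 1/(19 + j))
295/O(17) + p(4)/99 = 295/(1/(19 + 17)) + 15/99 = 295/(1/36) + 15*(1/99) = 295/(1/36) + 5/33 = 295*36 + 5/33 = 10620 + 5/33 = 350465/33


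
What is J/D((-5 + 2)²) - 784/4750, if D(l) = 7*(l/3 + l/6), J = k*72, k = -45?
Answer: -1712744/16625 ≈ -103.02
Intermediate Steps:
J = -3240 (J = -45*72 = -3240)
D(l) = 7*l/2 (D(l) = 7*(l*(⅓) + l*(⅙)) = 7*(l/3 + l/6) = 7*(l/2) = 7*l/2)
J/D((-5 + 2)²) - 784/4750 = -3240*2/(7*(-5 + 2)²) - 784/4750 = -3240/((7/2)*(-3)²) - 784*1/4750 = -3240/((7/2)*9) - 392/2375 = -3240/63/2 - 392/2375 = -3240*2/63 - 392/2375 = -720/7 - 392/2375 = -1712744/16625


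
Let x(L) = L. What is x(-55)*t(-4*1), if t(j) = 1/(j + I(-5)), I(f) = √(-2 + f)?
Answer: 220/23 + 55*I*√7/23 ≈ 9.5652 + 6.3268*I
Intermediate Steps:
t(j) = 1/(j + I*√7) (t(j) = 1/(j + √(-2 - 5)) = 1/(j + √(-7)) = 1/(j + I*√7))
x(-55)*t(-4*1) = -55/(-4*1 + I*√7) = -55/(-4 + I*√7)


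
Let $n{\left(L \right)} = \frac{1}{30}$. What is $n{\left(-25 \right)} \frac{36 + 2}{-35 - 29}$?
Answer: $- \frac{19}{960} \approx -0.019792$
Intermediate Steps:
$n{\left(L \right)} = \frac{1}{30}$
$n{\left(-25 \right)} \frac{36 + 2}{-35 - 29} = \frac{\left(36 + 2\right) \frac{1}{-35 - 29}}{30} = \frac{38 \frac{1}{-64}}{30} = \frac{38 \left(- \frac{1}{64}\right)}{30} = \frac{1}{30} \left(- \frac{19}{32}\right) = - \frac{19}{960}$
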